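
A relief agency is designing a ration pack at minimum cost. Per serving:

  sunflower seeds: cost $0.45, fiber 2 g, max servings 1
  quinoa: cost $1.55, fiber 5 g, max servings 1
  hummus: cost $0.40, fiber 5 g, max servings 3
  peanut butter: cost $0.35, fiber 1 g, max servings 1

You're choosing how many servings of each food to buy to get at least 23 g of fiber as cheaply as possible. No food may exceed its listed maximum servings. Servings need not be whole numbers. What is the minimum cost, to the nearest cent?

$3.55

Cost per g of fiber: hummus $0.0800, sunflower seeds $0.2250, quinoa $0.3100, peanut butter $0.3500.
Take 3 servings of hummus: +15.0 g fiber for $1.20 (total $1.20, still need 8.0 g).
Take 1 serving of sunflower seeds: +2.0 g fiber for $0.45 (total $1.65, still need 6.0 g).
Take 1 serving of quinoa: +5.0 g fiber for $1.55 (total $3.20, still need 1.0 g).
Take 1 serving of peanut butter: +1.0 g fiber for $0.35 (total $3.55, still need 0.0 g).
Filling from the cheapest source first is optimal under one linear minimum: $3.55.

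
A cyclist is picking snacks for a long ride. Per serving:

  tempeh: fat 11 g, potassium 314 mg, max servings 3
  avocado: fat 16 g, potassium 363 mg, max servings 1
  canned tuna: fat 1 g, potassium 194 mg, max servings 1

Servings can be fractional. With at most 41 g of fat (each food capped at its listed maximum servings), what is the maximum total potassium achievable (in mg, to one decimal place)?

Potassium per g fat: canned tuna 194, tempeh 28.55, avocado 22.69.
Take 1 serving of canned tuna: uses 1 g fat, +194.0 mg potassium (running total 194.0 mg).
Take 3 servings of tempeh: uses 33 g fat, +942.0 mg potassium (running total 1136.0 mg).
Take 0.4375 servings of avocado: uses 7 g fat, +158.8 mg potassium (running total 1294.8 mg).
Greedy by best ratio exhausts the fat allowance optimally: 1294.8 mg.

1294.8 mg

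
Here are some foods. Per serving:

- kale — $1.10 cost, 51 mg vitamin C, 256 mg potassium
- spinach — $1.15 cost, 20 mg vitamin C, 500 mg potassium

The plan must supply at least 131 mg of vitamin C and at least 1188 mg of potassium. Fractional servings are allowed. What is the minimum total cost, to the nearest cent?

$3.78

With two linear requirements the optimum uses one or two foods; enumerate the corners.
kale only: max(131/51, 1188/256) = 4.641 servings → $5.10.
spinach only: max(131/20, 1188/500) = 6.55 servings → $7.53.
kale + spinach with both tight: 2.048 servings and 1.327 servings → $3.78.
The minimum over all feasible corners is $3.78.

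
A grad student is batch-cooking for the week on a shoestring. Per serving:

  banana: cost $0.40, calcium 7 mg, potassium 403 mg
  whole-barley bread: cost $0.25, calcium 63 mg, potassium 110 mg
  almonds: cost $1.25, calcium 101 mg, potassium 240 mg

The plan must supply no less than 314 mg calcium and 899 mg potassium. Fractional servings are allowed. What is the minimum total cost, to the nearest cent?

$1.58

At the optimum either one food covers both requirements or two foods hit both targets exactly; no other combination can be cheaper.
banana only: max(314/7, 899/403) = 44.86 servings → $17.94.
whole-barley bread only: max(314/63, 899/110) = 8.173 servings → $2.04.
almonds only: max(314/101, 899/240) = 3.746 servings → $4.68.
banana + whole-barley bread with both tight: 0.8976 servings and 4.884 servings → $1.58.
banana + almonds with both tight: 0.3956 servings and 3.081 servings → $4.01.
whole-barley bread + almonds: the both-tight solution has a negative serving — not a feasible corner.
So the least-cost plan costs $1.58.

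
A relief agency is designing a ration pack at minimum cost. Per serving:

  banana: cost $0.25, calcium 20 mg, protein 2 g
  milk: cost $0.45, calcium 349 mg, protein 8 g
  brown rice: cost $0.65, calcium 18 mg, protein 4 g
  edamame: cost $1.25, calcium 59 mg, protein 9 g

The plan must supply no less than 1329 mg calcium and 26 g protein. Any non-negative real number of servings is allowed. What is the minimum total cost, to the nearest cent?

$1.71

With two linear requirements the optimum uses one or two foods; enumerate the corners.
banana only: max(1329/20, 26/2) = 66.45 servings → $16.61.
milk only: max(1329/349, 26/8) = 3.808 servings → $1.71.
brown rice only: max(1329/18, 26/4) = 73.83 servings → $47.99.
edamame only: max(1329/59, 26/9) = 22.53 servings → $28.16.
banana + milk: the both-tight solution has a negative serving — not a feasible corner.
banana + brown rice with both targets exact would need a negative amount; discard.
banana + edamame: the both-tight solution has a negative serving — not a feasible corner.
milk + brown rice: the both-tight solution has a negative serving — not a feasible corner.
milk + edamame: the both-tight solution has a negative serving — not a feasible corner.
brown rice + edamame with both targets exact would need a negative amount; discard.
So the least-cost plan costs $1.71.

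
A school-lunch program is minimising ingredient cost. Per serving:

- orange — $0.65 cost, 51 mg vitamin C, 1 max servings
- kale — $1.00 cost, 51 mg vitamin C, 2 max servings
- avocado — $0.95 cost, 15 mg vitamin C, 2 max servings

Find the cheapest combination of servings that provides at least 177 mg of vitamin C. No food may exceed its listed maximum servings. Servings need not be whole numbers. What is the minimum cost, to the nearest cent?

$4.17

Cost per mg of vitamin C: orange $0.0127, kale $0.0196, avocado $0.0633.
Take 1 serving of orange: +51.0 mg vitamin C for $0.65 (total $0.65, still need 126.0 mg).
Take 2 servings of kale: +102.0 mg vitamin C for $2.00 (total $2.65, still need 24.0 mg).
Take 1.6 servings of avocado: +24.0 mg vitamin C for $1.52 (total $4.17, still need 0.0 mg).
Greedy by cheapest-per-mg is optimal for a single linear constraint, so the minimum cost is $4.17.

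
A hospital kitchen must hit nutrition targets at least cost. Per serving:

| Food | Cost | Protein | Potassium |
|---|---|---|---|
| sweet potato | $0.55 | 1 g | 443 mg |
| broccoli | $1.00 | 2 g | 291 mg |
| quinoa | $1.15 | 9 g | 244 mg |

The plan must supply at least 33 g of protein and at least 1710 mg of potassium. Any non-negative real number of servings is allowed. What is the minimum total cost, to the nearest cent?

Compare the cost at each extreme point of the feasible region.
sweet potato only: max(33/1, 1710/443) = 33 servings → $18.15.
broccoli only: max(33/2, 1710/291) = 16.5 servings → $16.50.
quinoa only: max(33/9, 1710/244) = 7.008 servings → $8.06.
sweet potato + broccoli: intersection lies outside the first quadrant.
sweet potato + quinoa with both tight: 1.96 servings and 3.449 servings → $5.04.
broccoli + quinoa with both tight: 3.443 servings and 2.901 servings → $6.78.
Cheapest feasible corner: $5.04.

$5.04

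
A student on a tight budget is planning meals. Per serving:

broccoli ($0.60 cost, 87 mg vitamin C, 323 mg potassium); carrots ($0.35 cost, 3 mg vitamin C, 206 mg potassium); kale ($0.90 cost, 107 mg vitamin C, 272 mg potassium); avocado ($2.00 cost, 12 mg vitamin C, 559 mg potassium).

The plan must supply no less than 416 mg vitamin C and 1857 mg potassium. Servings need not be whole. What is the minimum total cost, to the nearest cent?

A basic optimal solution has at most two foods positive. Try each food alone and each pair with both targets met exactly.
broccoli only: max(416/87, 1857/323) = 5.749 servings → $3.45.
carrots only: max(416/3, 1857/206) = 138.7 servings → $48.53.
kale only: max(416/107, 1857/272) = 6.827 servings → $6.14.
avocado only: max(416/12, 1857/559) = 34.67 servings → $69.33.
broccoli + carrots with both tight: 4.726 servings and 1.604 servings → $3.40.
broccoli + kale with both targets exact would need a negative amount; discard.
broccoli + avocado with both tight: 4.698 servings and 0.6075 servings → $4.03.
carrots + kale with both tight: 4.03 servings and 3.775 servings → $4.81.
carrots + avocado: the both-tight solution has a negative serving — not a feasible corner.
kale + avocado with both tight: 3.718 servings and 1.513 servings → $6.37.
So the least-cost plan costs $3.40.

$3.40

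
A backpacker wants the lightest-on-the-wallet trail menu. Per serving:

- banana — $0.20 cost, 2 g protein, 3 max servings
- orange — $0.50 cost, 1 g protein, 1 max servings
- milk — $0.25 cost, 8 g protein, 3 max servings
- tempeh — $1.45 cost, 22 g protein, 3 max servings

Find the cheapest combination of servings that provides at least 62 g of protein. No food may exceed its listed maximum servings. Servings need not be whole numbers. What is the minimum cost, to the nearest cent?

$3.25

Cost per g of protein: milk $0.0312, tempeh $0.0659, banana $0.1000, orange $0.5000.
Take 3 servings of milk: +24.0 g protein for $0.75 (total $0.75, still need 38.0 g).
Take 1.727 servings of tempeh: +38.0 g protein for $2.50 (total $3.25, still need 0.0 g).
Filling from the cheapest source first is optimal under one linear minimum: $3.25.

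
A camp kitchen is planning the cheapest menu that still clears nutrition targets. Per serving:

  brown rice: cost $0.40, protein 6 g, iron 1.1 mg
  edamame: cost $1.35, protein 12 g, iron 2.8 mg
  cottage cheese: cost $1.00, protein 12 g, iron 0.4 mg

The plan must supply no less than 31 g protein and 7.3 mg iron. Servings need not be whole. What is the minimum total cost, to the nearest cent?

$2.65

brown rice only: max(31/6, 7.3/1.1) = 6.636 servings → $2.65.
edamame only: max(31/12, 7.3/2.8) = 2.607 servings → $3.52.
cottage cheese only: max(31/12, 7.3/0.4) = 18.25 servings → $18.25.
brown rice + edamame: the both-tight solution has a negative serving — not a feasible corner.
brown rice + cottage cheese with both targets exact would need a negative amount; discard.
edamame + cottage cheese: the both-tight solution has a negative serving — not a feasible corner.
So the least-cost plan costs $2.65.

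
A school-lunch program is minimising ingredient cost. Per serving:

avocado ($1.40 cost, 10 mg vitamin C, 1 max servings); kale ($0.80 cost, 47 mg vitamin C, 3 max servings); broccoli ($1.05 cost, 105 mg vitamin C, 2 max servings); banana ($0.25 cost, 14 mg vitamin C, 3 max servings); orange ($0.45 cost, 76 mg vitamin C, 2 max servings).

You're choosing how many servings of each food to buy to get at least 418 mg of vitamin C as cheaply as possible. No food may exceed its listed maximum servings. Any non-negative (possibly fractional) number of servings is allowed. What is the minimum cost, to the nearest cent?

$3.95

Cost per mg of vitamin C: orange $0.0059, broccoli $0.0100, kale $0.0170, banana $0.0179, avocado $0.1400.
Take 2 servings of orange: +152.0 mg vitamin C for $0.90 (total $0.90, still need 266.0 mg).
Take 2 servings of broccoli: +210.0 mg vitamin C for $2.10 (total $3.00, still need 56.0 mg).
Take 1.191 servings of kale: +56.0 mg vitamin C for $0.95 (total $3.95, still need 0.0 mg).
Filling from the cheapest source first is optimal under one linear minimum: $3.95.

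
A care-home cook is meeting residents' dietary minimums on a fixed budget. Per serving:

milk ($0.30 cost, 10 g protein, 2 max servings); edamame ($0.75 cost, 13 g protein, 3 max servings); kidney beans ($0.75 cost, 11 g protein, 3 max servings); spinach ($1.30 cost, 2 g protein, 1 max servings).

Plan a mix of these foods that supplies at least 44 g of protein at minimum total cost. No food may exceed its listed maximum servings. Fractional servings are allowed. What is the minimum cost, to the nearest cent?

Cost per g of protein: milk $0.0300, edamame $0.0577, kidney beans $0.0682, spinach $0.6500.
Take 2 servings of milk: +20.0 g protein for $0.60 (total $0.60, still need 24.0 g).
Take 1.846 servings of edamame: +24.0 g protein for $1.38 (total $1.98, still need 0.0 g).
Greedy by cheapest-per-g is optimal for a single linear constraint, so the minimum cost is $1.98.

$1.98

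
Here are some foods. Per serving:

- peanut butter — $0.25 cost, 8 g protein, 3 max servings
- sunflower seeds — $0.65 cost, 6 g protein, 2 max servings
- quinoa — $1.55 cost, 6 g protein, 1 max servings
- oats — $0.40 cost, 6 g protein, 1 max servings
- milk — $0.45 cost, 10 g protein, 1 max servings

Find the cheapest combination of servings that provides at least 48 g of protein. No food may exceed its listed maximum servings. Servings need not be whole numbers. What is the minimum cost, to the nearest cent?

Cost per g of protein: peanut butter $0.0312, milk $0.0450, oats $0.0667, sunflower seeds $0.1083, quinoa $0.2583.
Take 3 servings of peanut butter: +24.0 g protein for $0.75 (total $0.75, still need 24.0 g).
Take 1 serving of milk: +10.0 g protein for $0.45 (total $1.20, still need 14.0 g).
Take 1 serving of oats: +6.0 g protein for $0.40 (total $1.60, still need 8.0 g).
Take 1.333 servings of sunflower seeds: +8.0 g protein for $0.87 (total $2.47, still need 0.0 g).
Greedy by cheapest-per-g is optimal for a single linear constraint, so the minimum cost is $2.47.

$2.47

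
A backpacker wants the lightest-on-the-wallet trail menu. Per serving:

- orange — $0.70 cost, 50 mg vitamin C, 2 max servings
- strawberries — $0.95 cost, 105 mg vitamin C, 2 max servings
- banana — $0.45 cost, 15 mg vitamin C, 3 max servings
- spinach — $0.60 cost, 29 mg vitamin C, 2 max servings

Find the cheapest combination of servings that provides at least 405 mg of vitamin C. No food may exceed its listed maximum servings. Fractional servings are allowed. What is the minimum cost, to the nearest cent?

Cost per mg of vitamin C: strawberries $0.0090, orange $0.0140, spinach $0.0207, banana $0.0300.
Take 2 servings of strawberries: +210.0 mg vitamin C for $1.90 (total $1.90, still need 195.0 mg).
Take 2 servings of orange: +100.0 mg vitamin C for $1.40 (total $3.30, still need 95.0 mg).
Take 2 servings of spinach: +58.0 mg vitamin C for $1.20 (total $4.50, still need 37.0 mg).
Take 2.467 servings of banana: +37.0 mg vitamin C for $1.11 (total $5.61, still need 0.0 mg).
Greedy by cheapest-per-mg is optimal for a single linear constraint, so the minimum cost is $5.61.

$5.61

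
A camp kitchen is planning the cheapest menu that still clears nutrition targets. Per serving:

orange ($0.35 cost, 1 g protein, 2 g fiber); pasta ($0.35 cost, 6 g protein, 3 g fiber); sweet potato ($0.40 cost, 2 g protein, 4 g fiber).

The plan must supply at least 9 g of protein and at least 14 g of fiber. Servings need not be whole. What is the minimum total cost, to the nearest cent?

$1.42

A basic optimal solution has at most two foods positive. Try each food alone and each pair with both targets met exactly.
orange only: max(9/1, 14/2) = 9 servings → $3.15.
pasta only: max(9/6, 14/3) = 4.667 servings → $1.63.
sweet potato only: max(9/2, 14/4) = 4.5 servings → $1.80.
orange + pasta with both tight: 6.333 servings and 0.4444 servings → $2.37.
orange + sweet potato (both tight): parallel constraints — no distinct corner.
pasta + sweet potato with both tight: 0.4444 servings and 3.167 servings → $1.42.
The minimum over all feasible corners is $1.42.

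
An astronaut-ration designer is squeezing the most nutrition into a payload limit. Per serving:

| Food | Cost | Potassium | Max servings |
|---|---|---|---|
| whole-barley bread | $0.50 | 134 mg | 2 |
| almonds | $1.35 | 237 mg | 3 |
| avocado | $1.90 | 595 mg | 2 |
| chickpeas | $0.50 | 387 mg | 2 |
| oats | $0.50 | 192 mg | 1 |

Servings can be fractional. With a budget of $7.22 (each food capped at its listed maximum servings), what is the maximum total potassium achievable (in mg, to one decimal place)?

2585.5 mg

Potassium per dollar: chickpeas 774, oats 384, avocado 313.2, whole-barley bread 268, almonds 175.6.
Take 2 servings of chickpeas: spends $1.00, +774.0 mg potassium (running total 774.0 mg).
Take 1 serving of oats: spends $0.50, +192.0 mg potassium (running total 966.0 mg).
Take 2 servings of avocado: spends $3.80, +1190.0 mg potassium (running total 2156.0 mg).
Take 2 servings of whole-barley bread: spends $1.00, +268.0 mg potassium (running total 2424.0 mg).
Take 0.6815 servings of almonds: spends $0.92, +161.5 mg potassium (running total 2585.5 mg).
Greedy by best ratio exhausts the cost allowance optimally: 2585.5 mg.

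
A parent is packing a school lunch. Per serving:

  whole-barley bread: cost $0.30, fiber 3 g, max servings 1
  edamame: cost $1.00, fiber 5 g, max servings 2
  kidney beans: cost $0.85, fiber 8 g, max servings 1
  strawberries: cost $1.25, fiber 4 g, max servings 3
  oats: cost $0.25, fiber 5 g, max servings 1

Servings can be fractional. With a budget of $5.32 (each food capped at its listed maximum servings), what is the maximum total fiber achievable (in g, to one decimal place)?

Fiber per dollar: oats 20, whole-barley bread 10, kidney beans 9.412, edamame 5, strawberries 3.2.
Take 1 serving of oats: spends $0.25, +5.0 g fiber (running total 5.0 g).
Take 1 serving of whole-barley bread: spends $0.30, +3.0 g fiber (running total 8.0 g).
Take 1 serving of kidney beans: spends $0.85, +8.0 g fiber (running total 16.0 g).
Take 2 servings of edamame: spends $2.00, +10.0 g fiber (running total 26.0 g).
Take 1.536 servings of strawberries: spends $1.92, +6.1 g fiber (running total 32.1 g).
Filling greedily by fiber-per-dollar is optimal for one linear limit, giving 32.1 g.

32.1 g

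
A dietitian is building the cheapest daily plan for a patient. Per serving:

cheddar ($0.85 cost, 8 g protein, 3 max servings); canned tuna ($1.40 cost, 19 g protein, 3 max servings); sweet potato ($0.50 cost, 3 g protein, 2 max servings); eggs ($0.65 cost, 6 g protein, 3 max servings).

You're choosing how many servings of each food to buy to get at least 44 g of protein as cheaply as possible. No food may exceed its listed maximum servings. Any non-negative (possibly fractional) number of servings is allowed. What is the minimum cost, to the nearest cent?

Cost per g of protein: canned tuna $0.0737, cheddar $0.1062, eggs $0.1083, sweet potato $0.1667.
Take 2.316 servings of canned tuna: +44.0 g protein for $3.24 (total $3.24, still need 0.0 g).
Filling from the cheapest source first is optimal under one linear minimum: $3.24.

$3.24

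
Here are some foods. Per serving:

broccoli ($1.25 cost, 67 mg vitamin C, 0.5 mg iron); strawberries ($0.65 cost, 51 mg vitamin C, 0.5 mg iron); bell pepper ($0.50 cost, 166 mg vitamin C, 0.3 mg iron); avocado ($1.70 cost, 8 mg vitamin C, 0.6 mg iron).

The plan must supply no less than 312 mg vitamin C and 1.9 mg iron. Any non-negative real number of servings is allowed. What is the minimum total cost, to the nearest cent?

broccoli only: max(312/67, 1.9/0.5) = 4.657 servings → $5.82.
strawberries only: max(312/51, 1.9/0.5) = 6.118 servings → $3.98.
bell pepper only: max(312/166, 1.9/0.3) = 6.333 servings → $3.17.
avocado only: max(312/8, 1.9/0.6) = 39 servings → $66.30.
broccoli + strawberries: intersection lies outside the first quadrant.
broccoli + bell pepper with both tight: 3.526 servings and 0.4563 servings → $4.64.
broccoli + avocado: intersection lies outside the first quadrant.
strawberries + bell pepper with both tight: 3.276 servings and 0.873 servings → $2.57.
strawberries + avocado: the both-tight solution has a negative serving — not a feasible corner.
bell pepper + avocado with both tight: 1.77 servings and 2.282 servings → $4.76.
So the least-cost plan costs $2.57.

$2.57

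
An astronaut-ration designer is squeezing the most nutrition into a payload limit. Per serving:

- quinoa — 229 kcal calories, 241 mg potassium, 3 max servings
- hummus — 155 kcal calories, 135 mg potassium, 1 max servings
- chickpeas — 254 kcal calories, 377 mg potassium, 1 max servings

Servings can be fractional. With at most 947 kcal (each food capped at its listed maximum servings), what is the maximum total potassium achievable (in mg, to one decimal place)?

1105.2 mg

Potassium per kcal: chickpeas 1.484, quinoa 1.052, hummus 0.871.
Take 1 serving of chickpeas: uses 254 kcal, +377.0 mg potassium (running total 377.0 mg).
Take 3 servings of quinoa: uses 687 kcal, +723.0 mg potassium (running total 1100.0 mg).
Take 0.03871 servings of hummus: uses 6 kcal, +5.2 mg potassium (running total 1105.2 mg).
Filling greedily by potassium-per-kcal is optimal for one linear limit, giving 1105.2 mg.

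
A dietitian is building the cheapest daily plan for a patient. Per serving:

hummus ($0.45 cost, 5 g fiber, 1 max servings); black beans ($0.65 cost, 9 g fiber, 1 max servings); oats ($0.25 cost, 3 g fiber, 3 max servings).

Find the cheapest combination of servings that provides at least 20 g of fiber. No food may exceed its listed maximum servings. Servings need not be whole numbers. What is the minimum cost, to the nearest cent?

Cost per g of fiber: black beans $0.0722, oats $0.0833, hummus $0.0900.
Take 1 serving of black beans: +9.0 g fiber for $0.65 (total $0.65, still need 11.0 g).
Take 3 servings of oats: +9.0 g fiber for $0.75 (total $1.40, still need 2.0 g).
Take 0.4 servings of hummus: +2.0 g fiber for $0.18 (total $1.58, still need 0.0 g).
Filling from the cheapest source first is optimal under one linear minimum: $1.58.

$1.58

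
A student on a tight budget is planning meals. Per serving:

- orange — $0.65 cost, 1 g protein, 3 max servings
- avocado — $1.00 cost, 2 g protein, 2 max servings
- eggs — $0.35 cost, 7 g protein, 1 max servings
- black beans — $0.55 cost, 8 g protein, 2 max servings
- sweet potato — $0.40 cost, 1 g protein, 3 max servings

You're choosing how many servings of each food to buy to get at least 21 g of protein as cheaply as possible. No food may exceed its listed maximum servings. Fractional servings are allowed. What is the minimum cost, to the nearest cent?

Cost per g of protein: eggs $0.0500, black beans $0.0688, sweet potato $0.4000, avocado $0.5000, orange $0.6500.
Take 1 serving of eggs: +7.0 g protein for $0.35 (total $0.35, still need 14.0 g).
Take 1.75 servings of black beans: +14.0 g protein for $0.96 (total $1.31, still need 0.0 g).
Filling from the cheapest source first is optimal under one linear minimum: $1.31.

$1.31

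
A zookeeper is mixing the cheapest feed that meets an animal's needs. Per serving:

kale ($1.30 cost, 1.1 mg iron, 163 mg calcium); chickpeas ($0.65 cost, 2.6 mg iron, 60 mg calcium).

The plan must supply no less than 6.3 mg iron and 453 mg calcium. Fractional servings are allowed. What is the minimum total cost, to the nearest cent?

For a min-cost LP with two ≥-constraints, a basic feasible solution has at most two positive variables.
kale only: max(6.3/1.1, 453/163) = 5.727 servings → $7.45.
chickpeas only: max(6.3/2.6, 453/60) = 7.55 servings → $4.91.
kale + chickpeas with both tight: 2.235 servings and 1.477 servings → $3.87.
So the least-cost plan costs $3.87.

$3.87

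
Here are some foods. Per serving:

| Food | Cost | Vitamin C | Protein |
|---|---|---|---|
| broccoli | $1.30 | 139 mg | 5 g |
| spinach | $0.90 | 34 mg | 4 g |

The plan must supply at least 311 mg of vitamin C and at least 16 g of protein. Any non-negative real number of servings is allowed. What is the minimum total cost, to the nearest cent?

The cheapest plan sits at a corner of the feasible region — with two constraints it uses at most two foods.
broccoli only: max(311/139, 16/5) = 3.2 servings → $4.16.
spinach only: max(311/34, 16/4) = 9.147 servings → $8.23.
broccoli + spinach with both tight: 1.813 servings and 1.733 servings → $3.92.
The minimum over all feasible corners is $3.92.

$3.92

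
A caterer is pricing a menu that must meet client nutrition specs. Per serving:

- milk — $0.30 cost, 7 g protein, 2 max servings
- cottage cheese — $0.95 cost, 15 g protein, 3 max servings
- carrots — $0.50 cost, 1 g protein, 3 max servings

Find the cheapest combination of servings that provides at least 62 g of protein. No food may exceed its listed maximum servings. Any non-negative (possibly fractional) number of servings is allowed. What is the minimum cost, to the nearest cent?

Cost per g of protein: milk $0.0429, cottage cheese $0.0633, carrots $0.5000.
Take 2 servings of milk: +14.0 g protein for $0.60 (total $0.60, still need 48.0 g).
Take 3 servings of cottage cheese: +45.0 g protein for $2.85 (total $3.45, still need 3.0 g).
Take 3 servings of carrots: +3.0 g protein for $1.50 (total $4.95, still need 0.0 g).
Greedy by cheapest-per-g is optimal for a single linear constraint, so the minimum cost is $4.95.

$4.95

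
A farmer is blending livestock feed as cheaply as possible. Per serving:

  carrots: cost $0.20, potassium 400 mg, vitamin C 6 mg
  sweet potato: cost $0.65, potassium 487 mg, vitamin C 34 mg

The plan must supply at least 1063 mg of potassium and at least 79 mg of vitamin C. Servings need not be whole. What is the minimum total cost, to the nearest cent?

$1.51

Minimising a linear cost over {potassium ≥ 1063, vitamin C ≥ 79, servings ≥ 0} — the optimum is at a vertex, using one or two foods.
carrots only: max(1063/400, 79/6) = 13.17 servings → $2.63.
sweet potato only: max(1063/487, 79/34) = 2.324 servings → $1.51.
carrots + sweet potato: intersection lies outside the first quadrant.
So the least-cost plan costs $1.51.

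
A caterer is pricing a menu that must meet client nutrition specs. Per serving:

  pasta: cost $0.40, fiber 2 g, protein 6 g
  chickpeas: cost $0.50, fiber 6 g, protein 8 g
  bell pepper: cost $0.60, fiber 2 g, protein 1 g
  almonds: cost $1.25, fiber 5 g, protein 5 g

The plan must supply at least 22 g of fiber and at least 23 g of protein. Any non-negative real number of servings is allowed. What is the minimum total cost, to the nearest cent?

$1.83

Two binding constraints pin down two serving amounts, so the optimal mix uses at most two foods. The candidates are each food alone (scaled to the tighter of fiber/protein) and each pair with both constraints tight.
pasta only: max(22/2, 23/6) = 11 servings → $4.40.
chickpeas only: max(22/6, 23/8) = 3.667 servings → $1.83.
bell pepper only: max(22/2, 23/1) = 23 servings → $13.80.
almonds only: max(22/5, 23/5) = 4.6 servings → $5.75.
pasta + chickpeas: intersection lies outside the first quadrant.
pasta + bell pepper with both tight: 2.4 servings and 8.6 servings → $6.12.
pasta + almonds with both tight: 0.25 servings and 4.3 servings → $5.47.
chickpeas + bell pepper with both tight: 2.4 servings and 3.8 servings → $3.48.
chickpeas + almonds with both tight: 0.5 servings and 3.8 servings → $5.00.
bell pepper + almonds: intersection lies outside the first quadrant.
The minimum over all feasible corners is $1.83.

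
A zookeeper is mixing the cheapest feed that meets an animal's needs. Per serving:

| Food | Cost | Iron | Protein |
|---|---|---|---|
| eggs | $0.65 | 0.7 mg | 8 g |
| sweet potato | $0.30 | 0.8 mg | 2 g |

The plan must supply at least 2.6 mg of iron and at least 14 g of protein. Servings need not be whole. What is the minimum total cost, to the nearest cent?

$1.44

An LP optimum is at a vertex; with two nutrient constraints at most two foods are used. Check each candidate.
eggs only: max(2.6/0.7, 14/8) = 3.714 servings → $2.41.
sweet potato only: max(2.6/0.8, 14/2) = 7 servings → $2.10.
eggs + sweet potato with both tight: 1.2 servings and 2.2 servings → $1.44.
So the least-cost plan costs $1.44.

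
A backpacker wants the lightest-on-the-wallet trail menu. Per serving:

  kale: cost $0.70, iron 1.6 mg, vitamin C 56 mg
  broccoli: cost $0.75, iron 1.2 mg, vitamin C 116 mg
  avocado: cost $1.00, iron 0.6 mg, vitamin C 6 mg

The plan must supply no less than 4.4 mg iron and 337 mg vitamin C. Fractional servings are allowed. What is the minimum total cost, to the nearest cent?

$2.48

Two binding constraints pin down two serving amounts, so the optimal mix uses at most two foods. The candidates are each food alone (scaled to the tighter of iron/vitamin C) and each pair with both constraints tight.
kale only: max(4.4/1.6, 337/56) = 6.018 servings → $4.21.
broccoli only: max(4.4/1.2, 337/116) = 3.667 servings → $2.75.
avocado only: max(4.4/0.6, 337/6) = 56.17 servings → $56.17.
kale + broccoli with both tight: 0.8953 servings and 2.473 servings → $2.48.
kale + avocado with both targets exact would need a negative amount; discard.
broccoli + avocado with both tight: 2.817 servings and 1.699 servings → $3.81.
The minimum over all feasible corners is $2.48.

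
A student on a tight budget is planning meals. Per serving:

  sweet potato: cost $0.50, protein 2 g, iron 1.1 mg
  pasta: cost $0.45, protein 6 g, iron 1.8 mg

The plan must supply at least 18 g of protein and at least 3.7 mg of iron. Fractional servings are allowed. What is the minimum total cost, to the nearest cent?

An LP optimum is at a vertex; with two nutrient constraints at most two foods are used. Check each candidate.
sweet potato only: max(18/2, 3.7/1.1) = 9 servings → $4.50.
pasta only: max(18/6, 3.7/1.8) = 3 servings → $1.35.
sweet potato + pasta: intersection lies outside the first quadrant.
The minimum over all feasible corners is $1.35.

$1.35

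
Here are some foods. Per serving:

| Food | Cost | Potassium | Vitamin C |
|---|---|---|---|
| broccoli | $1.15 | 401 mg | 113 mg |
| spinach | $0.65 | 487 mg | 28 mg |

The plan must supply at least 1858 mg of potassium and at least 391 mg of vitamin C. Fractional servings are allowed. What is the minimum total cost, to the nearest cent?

$4.42

Two binding constraints pin down two serving amounts, so the optimal mix uses at most two foods. The candidates are each food alone (scaled to the tighter of potassium/vitamin C) and each pair with both constraints tight.
broccoli only: max(1858/401, 391/113) = 4.633 servings → $5.33.
spinach only: max(1858/487, 391/28) = 13.96 servings → $9.08.
broccoli + spinach with both tight: 3.159 servings and 1.214 servings → $4.42.
So the least-cost plan costs $4.42.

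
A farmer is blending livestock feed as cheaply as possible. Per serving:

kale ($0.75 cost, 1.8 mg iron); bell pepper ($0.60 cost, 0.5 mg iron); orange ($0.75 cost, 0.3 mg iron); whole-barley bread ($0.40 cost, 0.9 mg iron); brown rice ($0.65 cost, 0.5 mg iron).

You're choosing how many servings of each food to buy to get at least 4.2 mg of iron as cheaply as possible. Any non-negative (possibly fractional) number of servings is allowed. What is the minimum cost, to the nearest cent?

Cost per mg of iron: kale $0.4167, whole-barley bread $0.4444, bell pepper $1.2000, brown rice $1.3000, orange $2.5000.
With no serving limits, use only kale: 4.2 mg / 1.8 mg = 2.333 servings × $0.75 = $1.75.

$1.75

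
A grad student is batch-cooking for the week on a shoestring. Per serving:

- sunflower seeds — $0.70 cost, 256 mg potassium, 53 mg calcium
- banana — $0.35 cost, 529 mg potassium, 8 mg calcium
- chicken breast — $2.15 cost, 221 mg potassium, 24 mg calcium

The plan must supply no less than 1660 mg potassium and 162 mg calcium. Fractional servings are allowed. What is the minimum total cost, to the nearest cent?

Compare the cost at each extreme point of the feasible region.
sunflower seeds only: max(1660/256, 162/53) = 6.484 servings → $4.54.
banana only: max(1660/529, 162/8) = 20.25 servings → $7.09.
chicken breast only: max(1660/221, 162/24) = 7.511 servings → $16.15.
sunflower seeds + banana with both tight: 2.786 servings and 1.79 servings → $2.58.
sunflower seeds + chicken breast with both targets exact would need a negative amount; discard.
banana + chicken breast with both tight: 0.3695 servings and 6.627 servings → $14.38.
Cheapest feasible corner: $2.58.

$2.58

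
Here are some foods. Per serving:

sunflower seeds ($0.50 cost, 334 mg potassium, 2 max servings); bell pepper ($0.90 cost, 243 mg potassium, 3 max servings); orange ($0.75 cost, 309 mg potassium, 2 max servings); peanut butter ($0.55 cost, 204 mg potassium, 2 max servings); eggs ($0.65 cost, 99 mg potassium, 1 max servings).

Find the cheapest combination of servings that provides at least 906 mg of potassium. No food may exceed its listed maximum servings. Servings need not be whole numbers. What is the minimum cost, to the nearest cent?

Cost per mg of potassium: sunflower seeds $0.0015, orange $0.0024, peanut butter $0.0027, bell pepper $0.0037, eggs $0.0066.
Take 2 servings of sunflower seeds: +668.0 mg potassium for $1.00 (total $1.00, still need 238.0 mg).
Take 0.7702 servings of orange: +238.0 mg potassium for $0.58 (total $1.58, still need 0.0 mg).
Filling from the cheapest source first is optimal under one linear minimum: $1.58.

$1.58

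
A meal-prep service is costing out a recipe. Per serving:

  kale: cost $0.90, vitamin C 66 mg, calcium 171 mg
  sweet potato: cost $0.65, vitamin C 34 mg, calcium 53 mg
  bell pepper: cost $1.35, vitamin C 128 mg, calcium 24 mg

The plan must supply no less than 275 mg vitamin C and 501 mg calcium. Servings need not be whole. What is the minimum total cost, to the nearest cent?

$3.48

The cheapest plan sits at a corner of the feasible region — with two constraints it uses at most two foods.
kale only: max(275/66, 501/171) = 4.167 servings → $3.75.
sweet potato only: max(275/34, 501/53) = 9.453 servings → $6.14.
bell pepper only: max(275/128, 501/24) = 20.88 servings → $28.18.
kale + sweet potato with both tight: 1.062 servings and 6.027 servings → $4.87.
kale + bell pepper with both tight: 2.833 servings and 0.6875 servings → $3.48.
sweet potato + bell pepper: the both-tight solution has a negative serving — not a feasible corner.
So the least-cost plan costs $3.48.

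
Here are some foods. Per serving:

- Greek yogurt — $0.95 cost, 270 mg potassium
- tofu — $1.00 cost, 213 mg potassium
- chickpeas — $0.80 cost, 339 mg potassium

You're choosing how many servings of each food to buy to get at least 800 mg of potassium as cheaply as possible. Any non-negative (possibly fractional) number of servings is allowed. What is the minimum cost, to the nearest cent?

$1.89

Cost per mg of potassium: chickpeas $0.0024, Greek yogurt $0.0035, tofu $0.0047.
With no serving limits, use only chickpeas: 800 mg / 339 mg = 2.36 servings × $0.80 = $1.89.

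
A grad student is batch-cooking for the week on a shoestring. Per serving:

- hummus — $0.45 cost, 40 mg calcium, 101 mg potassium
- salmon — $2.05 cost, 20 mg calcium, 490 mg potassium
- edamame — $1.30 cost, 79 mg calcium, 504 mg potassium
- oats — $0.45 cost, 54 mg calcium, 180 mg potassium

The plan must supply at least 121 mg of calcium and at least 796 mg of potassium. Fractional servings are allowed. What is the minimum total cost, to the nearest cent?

$1.99

The cheapest plan sits at a corner of the feasible region — with two constraints it uses at most two foods.
hummus only: max(121/40, 796/101) = 7.881 servings → $3.55.
salmon only: max(121/20, 796/490) = 6.05 servings → $12.40.
edamame only: max(121/79, 796/504) = 1.579 servings → $2.05.
oats only: max(121/54, 796/180) = 4.422 servings → $1.99.
hummus + salmon with both tight: 2.467 servings and 1.116 servings → $3.40.
hummus + edamame with both targets exact would need a negative amount; discard.
hummus + oats: intersection lies outside the first quadrant.
salmon + edamame with both tight: 0.06636 servings and 1.515 servings → $2.11.
salmon + oats with both tight: 0.9276 servings and 1.897 servings → $2.76.
edamame + oats with both targets exact would need a negative amount; discard.
So the least-cost plan costs $1.99.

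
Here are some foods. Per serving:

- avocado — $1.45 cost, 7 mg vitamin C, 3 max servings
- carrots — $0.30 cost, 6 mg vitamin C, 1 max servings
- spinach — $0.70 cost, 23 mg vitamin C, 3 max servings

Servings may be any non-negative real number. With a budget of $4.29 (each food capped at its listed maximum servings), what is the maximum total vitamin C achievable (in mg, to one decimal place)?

Vitamin C per dollar: spinach 32.86, carrots 20, avocado 4.828.
Take 3 servings of spinach: spends $2.10, +69.0 mg vitamin C (running total 69.0 mg).
Take 1 serving of carrots: spends $0.30, +6.0 mg vitamin C (running total 75.0 mg).
Take 1.303 servings of avocado: spends $1.89, +9.1 mg vitamin C (running total 84.1 mg).
Greedy by best ratio exhausts the cost allowance optimally: 84.1 mg.

84.1 mg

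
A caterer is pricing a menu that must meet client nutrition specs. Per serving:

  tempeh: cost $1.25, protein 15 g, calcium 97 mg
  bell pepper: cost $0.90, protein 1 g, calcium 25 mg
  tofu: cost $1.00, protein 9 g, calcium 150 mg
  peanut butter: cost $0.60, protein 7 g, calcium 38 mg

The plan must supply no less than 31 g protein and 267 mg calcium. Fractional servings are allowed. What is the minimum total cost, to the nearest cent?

$2.76

For a min-cost LP with two ≥-constraints, a basic feasible solution has at most two positive variables.
tempeh only: max(31/15, 267/97) = 2.753 servings → $3.44.
bell pepper only: max(31/1, 267/25) = 31 servings → $27.90.
tofu only: max(31/9, 267/150) = 3.444 servings → $3.44.
peanut butter only: max(31/7, 267/38) = 7.026 servings → $4.22.
tempeh + bell pepper with both tight: 1.827 servings and 3.59 servings → $5.52.
tempeh + tofu with both tight: 1.632 servings and 0.7248 servings → $2.76.
tempeh + peanut butter with both targets exact would need a negative amount; discard.
bell pepper + tofu with both targets exact would need a negative amount; discard.
bell pepper + peanut butter with both tight: 5.044 servings and 3.708 servings → $6.76.
tofu + peanut butter with both tight: 0.976 servings and 3.174 servings → $2.88.
Cheapest feasible corner: $2.76.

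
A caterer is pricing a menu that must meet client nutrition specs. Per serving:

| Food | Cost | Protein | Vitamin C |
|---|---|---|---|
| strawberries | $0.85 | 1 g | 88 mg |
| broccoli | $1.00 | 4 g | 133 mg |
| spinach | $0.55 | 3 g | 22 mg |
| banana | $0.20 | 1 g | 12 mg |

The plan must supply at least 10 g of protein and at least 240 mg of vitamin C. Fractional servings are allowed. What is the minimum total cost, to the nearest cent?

$2.26

The cheapest plan sits at a corner of the feasible region — with two constraints it uses at most two foods.
strawberries only: max(10/1, 240/88) = 10 servings → $8.50.
broccoli only: max(10/4, 240/133) = 2.5 servings → $2.50.
spinach only: max(10/3, 240/22) = 10.91 servings → $6.00.
banana only: max(10/1, 240/12) = 20 servings → $4.00.
strawberries + broccoli: the both-tight solution has a negative serving — not a feasible corner.
strawberries + spinach with both tight: 2.066 servings and 2.645 servings → $3.21.
strawberries + banana with both tight: 1.579 servings and 8.421 servings → $3.03.
broccoli + spinach with both tight: 1.608 servings and 1.19 servings → $2.26.
broccoli + banana with both tight: 1.412 servings and 4.353 servings → $2.28.
spinach + banana: the both-tight solution has a negative serving — not a feasible corner.
Cheapest feasible corner: $2.26.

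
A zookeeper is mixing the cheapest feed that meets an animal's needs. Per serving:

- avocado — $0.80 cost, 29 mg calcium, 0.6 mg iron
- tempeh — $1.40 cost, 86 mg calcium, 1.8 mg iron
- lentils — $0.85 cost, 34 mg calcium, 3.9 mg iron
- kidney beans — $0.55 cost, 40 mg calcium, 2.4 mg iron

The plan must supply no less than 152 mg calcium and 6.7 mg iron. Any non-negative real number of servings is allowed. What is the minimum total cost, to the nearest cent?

$2.09

avocado only: max(152/29, 6.7/0.6) = 11.17 servings → $8.93.
tempeh only: max(152/86, 6.7/1.8) = 3.722 servings → $5.21.
lentils only: max(152/34, 6.7/3.9) = 4.471 servings → $3.80.
kidney beans only: max(152/40, 6.7/2.4) = 3.8 servings → $2.09.
avocado + tempeh with both targets exact would need a negative amount; discard.
avocado + lentils with both tight: 3.937 servings and 1.112 servings → $4.10.
avocado + kidney beans with both tight: 2.123 servings and 2.261 servings → $2.94.
tempeh + lentils with both tight: 1.331 servings and 1.104 servings → $2.80.
tempeh + kidney beans with both tight: 0.7202 servings and 2.251 servings → $2.25.
lentils + kidney beans: intersection lies outside the first quadrant.
So the least-cost plan costs $2.09.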